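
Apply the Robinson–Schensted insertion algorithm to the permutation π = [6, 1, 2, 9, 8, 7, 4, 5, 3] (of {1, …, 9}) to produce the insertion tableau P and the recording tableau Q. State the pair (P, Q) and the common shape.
P = [1, 2, 3, 5] / [4, 7] / [6] / [8] / [9];  Q = [1, 3, 4, 8] / [2, 5] / [6] / [7] / [9];  common shape = (4, 2, 1, 1, 1)

Row-insert the values π_1, π_2, … into P one at a time, bumping the leftmost entry strictly greater than the inserted value down to the next row. The recording tableau Q records, in position (i, j), the step at which that cell was added to P.
  Insert 6 (step 1): P = [6];  Q = [1]
  Insert 1 (step 2): P = [1] / [6];  Q = [1] / [2]
  Insert 2 (step 3): P = [1, 2] / [6];  Q = [1, 3] / [2]
  Insert 9 (step 4): P = [1, 2, 9] / [6];  Q = [1, 3, 4] / [2]
  Insert 8 (step 5): P = [1, 2, 8] / [6, 9];  Q = [1, 3, 4] / [2, 5]
  Insert 7 (step 6): P = [1, 2, 7] / [6, 8] / [9];  Q = [1, 3, 4] / [2, 5] / [6]
  Insert 4 (step 7): P = [1, 2, 4] / [6, 7] / [8] / [9];  Q = [1, 3, 4] / [2, 5] / [6] / [7]
  Insert 5 (step 8): P = [1, 2, 4, 5] / [6, 7] / [8] / [9];  Q = [1, 3, 4, 8] / [2, 5] / [6] / [7]
  Insert 3 (step 9): P = [1, 2, 3, 5] / [4, 7] / [6] / [8] / [9];  Q = [1, 3, 4, 8] / [2, 5] / [6] / [7] / [9]
Final shape: (4, 2, 1, 1, 1).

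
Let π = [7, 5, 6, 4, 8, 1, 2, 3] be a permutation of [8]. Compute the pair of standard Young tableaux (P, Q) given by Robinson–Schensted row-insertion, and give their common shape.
P = [1, 2, 3] / [4, 6, 8] / [5] / [7];  Q = [1, 3, 5] / [2, 7, 8] / [4] / [6];  common shape = (3, 3, 1, 1)

Row-insert the values π_1, π_2, … into P one at a time, bumping the leftmost entry strictly greater than the inserted value down to the next row. The recording tableau Q records, in position (i, j), the step at which that cell was added to P.
  Insert 7 (step 1): P = [7];  Q = [1]
  Insert 5 (step 2): P = [5] / [7];  Q = [1] / [2]
  Insert 6 (step 3): P = [5, 6] / [7];  Q = [1, 3] / [2]
  Insert 4 (step 4): P = [4, 6] / [5] / [7];  Q = [1, 3] / [2] / [4]
  Insert 8 (step 5): P = [4, 6, 8] / [5] / [7];  Q = [1, 3, 5] / [2] / [4]
  Insert 1 (step 6): P = [1, 6, 8] / [4] / [5] / [7];  Q = [1, 3, 5] / [2] / [4] / [6]
  Insert 2 (step 7): P = [1, 2, 8] / [4, 6] / [5] / [7];  Q = [1, 3, 5] / [2, 7] / [4] / [6]
  Insert 3 (step 8): P = [1, 2, 3] / [4, 6, 8] / [5] / [7];  Q = [1, 3, 5] / [2, 7, 8] / [4] / [6]
Final shape: (3, 3, 1, 1).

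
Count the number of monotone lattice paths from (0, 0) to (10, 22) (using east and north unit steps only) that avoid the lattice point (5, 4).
Number of paths = 60272466

Total paths from (0, 0) to (10, 22): C(32, 10) = 64512240. Paths through (5, 4): (paths (0, 0) → (5, 4)) × (paths (5, 4) → (10, 22)) = C(9, 5) · C(23, 5) = 126 · 33649 = 4239774. Avoidance count = 64512240 − 4239774 = 60272466.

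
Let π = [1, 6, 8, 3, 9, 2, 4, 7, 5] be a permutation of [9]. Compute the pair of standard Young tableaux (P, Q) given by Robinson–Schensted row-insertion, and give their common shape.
P = [1, 2, 4, 5] / [3, 7, 9] / [6, 8];  Q = [1, 2, 3, 5] / [4, 7, 8] / [6, 9];  common shape = (4, 3, 2)

Row-insert the values π_1, π_2, … into P one at a time, bumping the leftmost entry strictly greater than the inserted value down to the next row. The recording tableau Q records, in position (i, j), the step at which that cell was added to P.
  Insert 1 (step 1): P = [1];  Q = [1]
  Insert 6 (step 2): P = [1, 6];  Q = [1, 2]
  Insert 8 (step 3): P = [1, 6, 8];  Q = [1, 2, 3]
  Insert 3 (step 4): P = [1, 3, 8] / [6];  Q = [1, 2, 3] / [4]
  Insert 9 (step 5): P = [1, 3, 8, 9] / [6];  Q = [1, 2, 3, 5] / [4]
  Insert 2 (step 6): P = [1, 2, 8, 9] / [3] / [6];  Q = [1, 2, 3, 5] / [4] / [6]
  Insert 4 (step 7): P = [1, 2, 4, 9] / [3, 8] / [6];  Q = [1, 2, 3, 5] / [4, 7] / [6]
  Insert 7 (step 8): P = [1, 2, 4, 7] / [3, 8, 9] / [6];  Q = [1, 2, 3, 5] / [4, 7, 8] / [6]
  Insert 5 (step 9): P = [1, 2, 4, 5] / [3, 7, 9] / [6, 8];  Q = [1, 2, 3, 5] / [4, 7, 8] / [6, 9]
Final shape: (4, 3, 2).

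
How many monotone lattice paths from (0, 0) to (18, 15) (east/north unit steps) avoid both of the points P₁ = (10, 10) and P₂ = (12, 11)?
Number of paths = 631837248

Inclusion–exclusion. Total paths: C(33, 18) = 1037158320. Through P₁: C(20, 10)·C(13, 8) = 237780972. Through P₂: C(23, 12)·C(10, 6) = 283936380. Since P₁ is strictly southwest of P₂, a monotone path through both must visit P₁ then P₂; paths through both = C(20, 10)·C(3, 2)·C(10, 6) = 116396280. Avoid both = 1037158320 − 237780972 − 283936380 + 116396280 = 631837248.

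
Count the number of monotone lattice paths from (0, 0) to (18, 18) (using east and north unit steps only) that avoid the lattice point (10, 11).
Number of paths = 6805407840

Total paths from (0, 0) to (18, 18): C(36, 18) = 9075135300. Paths through (10, 11): (paths (0, 0) → (10, 11)) × (paths (10, 11) → (18, 18)) = C(21, 10) · C(15, 8) = 352716 · 6435 = 2269727460. Avoidance count = 9075135300 − 2269727460 = 6805407840.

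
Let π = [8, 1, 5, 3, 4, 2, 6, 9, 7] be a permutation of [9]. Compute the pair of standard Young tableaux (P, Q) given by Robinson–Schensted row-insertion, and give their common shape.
P = [1, 2, 4, 6, 7] / [3, 9] / [5] / [8];  Q = [1, 3, 5, 7, 8] / [2, 9] / [4] / [6];  common shape = (5, 2, 1, 1)

Row-insert the values π_1, π_2, … into P one at a time, bumping the leftmost entry strictly greater than the inserted value down to the next row. The recording tableau Q records, in position (i, j), the step at which that cell was added to P.
  Insert 8 (step 1): P = [8];  Q = [1]
  Insert 1 (step 2): P = [1] / [8];  Q = [1] / [2]
  Insert 5 (step 3): P = [1, 5] / [8];  Q = [1, 3] / [2]
  Insert 3 (step 4): P = [1, 3] / [5] / [8];  Q = [1, 3] / [2] / [4]
  Insert 4 (step 5): P = [1, 3, 4] / [5] / [8];  Q = [1, 3, 5] / [2] / [4]
  Insert 2 (step 6): P = [1, 2, 4] / [3] / [5] / [8];  Q = [1, 3, 5] / [2] / [4] / [6]
  Insert 6 (step 7): P = [1, 2, 4, 6] / [3] / [5] / [8];  Q = [1, 3, 5, 7] / [2] / [4] / [6]
  Insert 9 (step 8): P = [1, 2, 4, 6, 9] / [3] / [5] / [8];  Q = [1, 3, 5, 7, 8] / [2] / [4] / [6]
  Insert 7 (step 9): P = [1, 2, 4, 6, 7] / [3, 9] / [5] / [8];  Q = [1, 3, 5, 7, 8] / [2, 9] / [4] / [6]
Final shape: (5, 2, 1, 1).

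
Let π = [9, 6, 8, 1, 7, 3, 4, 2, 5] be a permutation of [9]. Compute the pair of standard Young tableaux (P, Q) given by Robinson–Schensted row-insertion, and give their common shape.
P = [1, 2, 4, 5] / [3, 7] / [6] / [8] / [9];  Q = [1, 3, 7, 9] / [2, 5] / [4] / [6] / [8];  common shape = (4, 2, 1, 1, 1)

Row-insert the values π_1, π_2, … into P one at a time, bumping the leftmost entry strictly greater than the inserted value down to the next row. The recording tableau Q records, in position (i, j), the step at which that cell was added to P.
  Insert 9 (step 1): P = [9];  Q = [1]
  Insert 6 (step 2): P = [6] / [9];  Q = [1] / [2]
  Insert 8 (step 3): P = [6, 8] / [9];  Q = [1, 3] / [2]
  Insert 1 (step 4): P = [1, 8] / [6] / [9];  Q = [1, 3] / [2] / [4]
  Insert 7 (step 5): P = [1, 7] / [6, 8] / [9];  Q = [1, 3] / [2, 5] / [4]
  Insert 3 (step 6): P = [1, 3] / [6, 7] / [8] / [9];  Q = [1, 3] / [2, 5] / [4] / [6]
  Insert 4 (step 7): P = [1, 3, 4] / [6, 7] / [8] / [9];  Q = [1, 3, 7] / [2, 5] / [4] / [6]
  Insert 2 (step 8): P = [1, 2, 4] / [3, 7] / [6] / [8] / [9];  Q = [1, 3, 7] / [2, 5] / [4] / [6] / [8]
  Insert 5 (step 9): P = [1, 2, 4, 5] / [3, 7] / [6] / [8] / [9];  Q = [1, 3, 7, 9] / [2, 5] / [4] / [6] / [8]
Final shape: (4, 2, 1, 1, 1).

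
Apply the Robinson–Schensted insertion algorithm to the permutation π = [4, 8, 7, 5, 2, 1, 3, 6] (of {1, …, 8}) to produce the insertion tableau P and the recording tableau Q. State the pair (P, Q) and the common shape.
P = [1, 3, 6] / [2, 5] / [4] / [7] / [8];  Q = [1, 2, 8] / [3, 7] / [4] / [5] / [6];  common shape = (3, 2, 1, 1, 1)

Row-insert the values π_1, π_2, … into P one at a time, bumping the leftmost entry strictly greater than the inserted value down to the next row. The recording tableau Q records, in position (i, j), the step at which that cell was added to P.
  Insert 4 (step 1): P = [4];  Q = [1]
  Insert 8 (step 2): P = [4, 8];  Q = [1, 2]
  Insert 7 (step 3): P = [4, 7] / [8];  Q = [1, 2] / [3]
  Insert 5 (step 4): P = [4, 5] / [7] / [8];  Q = [1, 2] / [3] / [4]
  Insert 2 (step 5): P = [2, 5] / [4] / [7] / [8];  Q = [1, 2] / [3] / [4] / [5]
  Insert 1 (step 6): P = [1, 5] / [2] / [4] / [7] / [8];  Q = [1, 2] / [3] / [4] / [5] / [6]
  Insert 3 (step 7): P = [1, 3] / [2, 5] / [4] / [7] / [8];  Q = [1, 2] / [3, 7] / [4] / [5] / [6]
  Insert 6 (step 8): P = [1, 3, 6] / [2, 5] / [4] / [7] / [8];  Q = [1, 2, 8] / [3, 7] / [4] / [5] / [6]
Final shape: (3, 2, 1, 1, 1).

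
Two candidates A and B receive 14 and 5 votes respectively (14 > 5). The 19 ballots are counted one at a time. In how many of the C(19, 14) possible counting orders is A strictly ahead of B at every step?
Strict-lead orderings = 5508

Total orderings of the 19 votes with 14 for A: C(19, 14) = 11628. By the Bertrand ballot formula (Cycle Lemma / reflection principle), the number of orderings in which A is strictly ahead of B throughout is (p − q)/(p + q) · C(p + q, p) = (14 − 5)/(14 + 5) · 11628 = 5508.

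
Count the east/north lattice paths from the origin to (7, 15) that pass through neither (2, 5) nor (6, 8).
Number of paths = 89337

Inclusion–exclusion. Total paths: C(22, 7) = 170544. Through P₁: C(7, 2)·C(15, 5) = 63063. Through P₂: C(14, 6)·C(8, 1) = 24024. Since P₁ is strictly southwest of P₂, a monotone path through both must visit P₁ then P₂; paths through both = C(7, 2)·C(7, 4)·C(8, 1) = 5880. Avoid both = 170544 − 63063 − 24024 + 5880 = 89337.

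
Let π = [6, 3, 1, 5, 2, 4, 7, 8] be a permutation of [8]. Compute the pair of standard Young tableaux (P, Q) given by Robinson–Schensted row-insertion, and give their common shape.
P = [1, 2, 4, 7, 8] / [3, 5] / [6];  Q = [1, 4, 6, 7, 8] / [2, 5] / [3];  common shape = (5, 2, 1)

Row-insert the values π_1, π_2, … into P one at a time, bumping the leftmost entry strictly greater than the inserted value down to the next row. The recording tableau Q records, in position (i, j), the step at which that cell was added to P.
  Insert 6 (step 1): P = [6];  Q = [1]
  Insert 3 (step 2): P = [3] / [6];  Q = [1] / [2]
  Insert 1 (step 3): P = [1] / [3] / [6];  Q = [1] / [2] / [3]
  Insert 5 (step 4): P = [1, 5] / [3] / [6];  Q = [1, 4] / [2] / [3]
  Insert 2 (step 5): P = [1, 2] / [3, 5] / [6];  Q = [1, 4] / [2, 5] / [3]
  Insert 4 (step 6): P = [1, 2, 4] / [3, 5] / [6];  Q = [1, 4, 6] / [2, 5] / [3]
  Insert 7 (step 7): P = [1, 2, 4, 7] / [3, 5] / [6];  Q = [1, 4, 6, 7] / [2, 5] / [3]
  Insert 8 (step 8): P = [1, 2, 4, 7, 8] / [3, 5] / [6];  Q = [1, 4, 6, 7, 8] / [2, 5] / [3]
Final shape: (5, 2, 1).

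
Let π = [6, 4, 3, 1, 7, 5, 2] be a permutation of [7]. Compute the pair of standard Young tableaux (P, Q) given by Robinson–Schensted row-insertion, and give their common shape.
P = [1, 2] / [3, 5] / [4, 7] / [6];  Q = [1, 5] / [2, 6] / [3, 7] / [4];  common shape = (2, 2, 2, 1)

Row-insert the values π_1, π_2, … into P one at a time, bumping the leftmost entry strictly greater than the inserted value down to the next row. The recording tableau Q records, in position (i, j), the step at which that cell was added to P.
  Insert 6 (step 1): P = [6];  Q = [1]
  Insert 4 (step 2): P = [4] / [6];  Q = [1] / [2]
  Insert 3 (step 3): P = [3] / [4] / [6];  Q = [1] / [2] / [3]
  Insert 1 (step 4): P = [1] / [3] / [4] / [6];  Q = [1] / [2] / [3] / [4]
  Insert 7 (step 5): P = [1, 7] / [3] / [4] / [6];  Q = [1, 5] / [2] / [3] / [4]
  Insert 5 (step 6): P = [1, 5] / [3, 7] / [4] / [6];  Q = [1, 5] / [2, 6] / [3] / [4]
  Insert 2 (step 7): P = [1, 2] / [3, 5] / [4, 7] / [6];  Q = [1, 5] / [2, 6] / [3, 7] / [4]
Final shape: (2, 2, 2, 1).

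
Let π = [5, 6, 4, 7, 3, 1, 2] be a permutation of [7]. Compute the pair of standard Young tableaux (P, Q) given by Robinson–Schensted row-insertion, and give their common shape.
P = [1, 2, 7] / [3, 6] / [4] / [5];  Q = [1, 2, 4] / [3, 7] / [5] / [6];  common shape = (3, 2, 1, 1)

Row-insert the values π_1, π_2, … into P one at a time, bumping the leftmost entry strictly greater than the inserted value down to the next row. The recording tableau Q records, in position (i, j), the step at which that cell was added to P.
  Insert 5 (step 1): P = [5];  Q = [1]
  Insert 6 (step 2): P = [5, 6];  Q = [1, 2]
  Insert 4 (step 3): P = [4, 6] / [5];  Q = [1, 2] / [3]
  Insert 7 (step 4): P = [4, 6, 7] / [5];  Q = [1, 2, 4] / [3]
  Insert 3 (step 5): P = [3, 6, 7] / [4] / [5];  Q = [1, 2, 4] / [3] / [5]
  Insert 1 (step 6): P = [1, 6, 7] / [3] / [4] / [5];  Q = [1, 2, 4] / [3] / [5] / [6]
  Insert 2 (step 7): P = [1, 2, 7] / [3, 6] / [4] / [5];  Q = [1, 2, 4] / [3, 7] / [5] / [6]
Final shape: (3, 2, 1, 1).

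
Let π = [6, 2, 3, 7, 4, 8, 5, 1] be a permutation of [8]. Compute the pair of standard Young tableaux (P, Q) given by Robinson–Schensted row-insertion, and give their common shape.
P = [1, 3, 4, 5] / [2, 7, 8] / [6];  Q = [1, 3, 4, 6] / [2, 5, 7] / [8];  common shape = (4, 3, 1)

Row-insert the values π_1, π_2, … into P one at a time, bumping the leftmost entry strictly greater than the inserted value down to the next row. The recording tableau Q records, in position (i, j), the step at which that cell was added to P.
  Insert 6 (step 1): P = [6];  Q = [1]
  Insert 2 (step 2): P = [2] / [6];  Q = [1] / [2]
  Insert 3 (step 3): P = [2, 3] / [6];  Q = [1, 3] / [2]
  Insert 7 (step 4): P = [2, 3, 7] / [6];  Q = [1, 3, 4] / [2]
  Insert 4 (step 5): P = [2, 3, 4] / [6, 7];  Q = [1, 3, 4] / [2, 5]
  Insert 8 (step 6): P = [2, 3, 4, 8] / [6, 7];  Q = [1, 3, 4, 6] / [2, 5]
  Insert 5 (step 7): P = [2, 3, 4, 5] / [6, 7, 8];  Q = [1, 3, 4, 6] / [2, 5, 7]
  Insert 1 (step 8): P = [1, 3, 4, 5] / [2, 7, 8] / [6];  Q = [1, 3, 4, 6] / [2, 5, 7] / [8]
Final shape: (4, 3, 1).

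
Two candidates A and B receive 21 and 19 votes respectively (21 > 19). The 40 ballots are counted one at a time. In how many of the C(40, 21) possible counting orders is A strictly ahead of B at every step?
Strict-lead orderings = 6564120420

Total orderings of the 40 votes with 21 for A: C(40, 21) = 131282408400. By the Bertrand ballot formula (Cycle Lemma / reflection principle), the number of orderings in which A is strictly ahead of B throughout is (p − q)/(p + q) · C(p + q, p) = (21 − 19)/(21 + 19) · 131282408400 = 6564120420.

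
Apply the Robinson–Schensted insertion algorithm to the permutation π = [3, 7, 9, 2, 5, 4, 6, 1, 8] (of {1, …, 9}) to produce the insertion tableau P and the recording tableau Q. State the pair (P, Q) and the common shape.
P = [1, 4, 6, 8] / [2, 5, 9] / [3] / [7];  Q = [1, 2, 3, 9] / [4, 5, 7] / [6] / [8];  common shape = (4, 3, 1, 1)

Row-insert the values π_1, π_2, … into P one at a time, bumping the leftmost entry strictly greater than the inserted value down to the next row. The recording tableau Q records, in position (i, j), the step at which that cell was added to P.
  Insert 3 (step 1): P = [3];  Q = [1]
  Insert 7 (step 2): P = [3, 7];  Q = [1, 2]
  Insert 9 (step 3): P = [3, 7, 9];  Q = [1, 2, 3]
  Insert 2 (step 4): P = [2, 7, 9] / [3];  Q = [1, 2, 3] / [4]
  Insert 5 (step 5): P = [2, 5, 9] / [3, 7];  Q = [1, 2, 3] / [4, 5]
  Insert 4 (step 6): P = [2, 4, 9] / [3, 5] / [7];  Q = [1, 2, 3] / [4, 5] / [6]
  Insert 6 (step 7): P = [2, 4, 6] / [3, 5, 9] / [7];  Q = [1, 2, 3] / [4, 5, 7] / [6]
  Insert 1 (step 8): P = [1, 4, 6] / [2, 5, 9] / [3] / [7];  Q = [1, 2, 3] / [4, 5, 7] / [6] / [8]
  Insert 8 (step 9): P = [1, 4, 6, 8] / [2, 5, 9] / [3] / [7];  Q = [1, 2, 3, 9] / [4, 5, 7] / [6] / [8]
Final shape: (4, 3, 1, 1).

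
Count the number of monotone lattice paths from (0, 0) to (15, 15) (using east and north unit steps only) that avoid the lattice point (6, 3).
Number of paths = 130427400

Total paths from (0, 0) to (15, 15): C(30, 15) = 155117520. Paths through (6, 3): (paths (0, 0) → (6, 3)) × (paths (6, 3) → (15, 15)) = C(9, 6) · C(21, 9) = 84 · 293930 = 24690120. Avoidance count = 155117520 − 24690120 = 130427400.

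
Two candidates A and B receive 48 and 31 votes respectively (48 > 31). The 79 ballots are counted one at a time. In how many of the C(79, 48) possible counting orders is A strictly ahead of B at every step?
Strict-lead orderings = 1885944937097309548460

Total orderings of the 79 votes with 48 for A: C(79, 48) = 8764097060628673784020. By the Bertrand ballot formula (Cycle Lemma / reflection principle), the number of orderings in which A is strictly ahead of B throughout is (p − q)/(p + q) · C(p + q, p) = (48 − 31)/(48 + 31) · 8764097060628673784020 = 1885944937097309548460.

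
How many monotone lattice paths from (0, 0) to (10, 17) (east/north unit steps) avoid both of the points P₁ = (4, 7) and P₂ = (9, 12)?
Number of paths = 4529025

Inclusion–exclusion. Total paths: C(27, 10) = 8436285. Through P₁: C(11, 4)·C(16, 6) = 2642640. Through P₂: C(21, 9)·C(6, 1) = 1763580. Since P₁ is strictly southwest of P₂, a monotone path through both must visit P₁ then P₂; paths through both = C(11, 4)·C(10, 5)·C(6, 1) = 498960. Avoid both = 8436285 − 2642640 − 1763580 + 498960 = 4529025.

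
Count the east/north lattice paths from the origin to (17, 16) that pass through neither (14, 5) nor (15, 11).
Number of paths = 1002030474

Inclusion–exclusion. Total paths: C(33, 17) = 1166803110. Through P₁: C(19, 14)·C(14, 3) = 4232592. Through P₂: C(26, 15)·C(7, 2) = 162249360. Since P₁ is strictly southwest of P₂, a monotone path through both must visit P₁ then P₂; paths through both = C(19, 14)·C(7, 1)·C(7, 2) = 1709316. Avoid both = 1166803110 − 4232592 − 162249360 + 1709316 = 1002030474.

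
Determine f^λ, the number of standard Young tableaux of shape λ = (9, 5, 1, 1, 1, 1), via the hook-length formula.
# SYT of shape (9, 5, 1, 1, 1, 1) = 1215500

Hook-length formula: f^λ = n! / Π hook(c), product over all cells c of the Young diagram. For λ = (9, 5, 1, 1, 1, 1), n = 18 boxes. Hook lengths by row (left-to-right, top-to-bottom): [14, 9, 8, 7, 6, 4, 3, 2, 1]; [9, 4, 3, 2, 1]; [4]; [3]; [2]; [1]. Product of hooks = 5267275776. So f^λ = 18! / 5267275776 = 6402373705728000 / 5267275776 = 1215500.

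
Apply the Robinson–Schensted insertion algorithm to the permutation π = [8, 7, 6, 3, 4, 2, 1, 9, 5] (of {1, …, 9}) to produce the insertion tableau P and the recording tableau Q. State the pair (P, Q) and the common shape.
P = [1, 4, 5] / [2, 9] / [3] / [6] / [7] / [8];  Q = [1, 5, 8] / [2, 9] / [3] / [4] / [6] / [7];  common shape = (3, 2, 1, 1, 1, 1)

Row-insert the values π_1, π_2, … into P one at a time, bumping the leftmost entry strictly greater than the inserted value down to the next row. The recording tableau Q records, in position (i, j), the step at which that cell was added to P.
  Insert 8 (step 1): P = [8];  Q = [1]
  Insert 7 (step 2): P = [7] / [8];  Q = [1] / [2]
  Insert 6 (step 3): P = [6] / [7] / [8];  Q = [1] / [2] / [3]
  Insert 3 (step 4): P = [3] / [6] / [7] / [8];  Q = [1] / [2] / [3] / [4]
  Insert 4 (step 5): P = [3, 4] / [6] / [7] / [8];  Q = [1, 5] / [2] / [3] / [4]
  Insert 2 (step 6): P = [2, 4] / [3] / [6] / [7] / [8];  Q = [1, 5] / [2] / [3] / [4] / [6]
  Insert 1 (step 7): P = [1, 4] / [2] / [3] / [6] / [7] / [8];  Q = [1, 5] / [2] / [3] / [4] / [6] / [7]
  Insert 9 (step 8): P = [1, 4, 9] / [2] / [3] / [6] / [7] / [8];  Q = [1, 5, 8] / [2] / [3] / [4] / [6] / [7]
  Insert 5 (step 9): P = [1, 4, 5] / [2, 9] / [3] / [6] / [7] / [8];  Q = [1, 5, 8] / [2, 9] / [3] / [4] / [6] / [7]
Final shape: (3, 2, 1, 1, 1, 1).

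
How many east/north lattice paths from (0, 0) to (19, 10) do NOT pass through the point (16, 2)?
Number of paths = 20004765

Total paths from (0, 0) to (19, 10): C(29, 19) = 20030010. Paths through (16, 2): (paths (0, 0) → (16, 2)) × (paths (16, 2) → (19, 10)) = C(18, 16) · C(11, 3) = 153 · 165 = 25245. Avoidance count = 20030010 − 25245 = 20004765.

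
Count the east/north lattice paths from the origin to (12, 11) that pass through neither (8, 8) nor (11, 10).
Number of paths = 453596

Inclusion–exclusion. Total paths: C(23, 12) = 1352078. Through P₁: C(16, 8)·C(7, 4) = 450450. Through P₂: C(21, 11)·C(2, 1) = 705432. Since P₁ is strictly southwest of P₂, a monotone path through both must visit P₁ then P₂; paths through both = C(16, 8)·C(5, 3)·C(2, 1) = 257400. Avoid both = 1352078 − 450450 − 705432 + 257400 = 453596.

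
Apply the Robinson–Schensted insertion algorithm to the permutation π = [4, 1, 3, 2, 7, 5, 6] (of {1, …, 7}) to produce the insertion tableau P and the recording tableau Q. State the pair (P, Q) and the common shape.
P = [1, 2, 5, 6] / [3, 7] / [4];  Q = [1, 3, 5, 7] / [2, 6] / [4];  common shape = (4, 2, 1)

Row-insert the values π_1, π_2, … into P one at a time, bumping the leftmost entry strictly greater than the inserted value down to the next row. The recording tableau Q records, in position (i, j), the step at which that cell was added to P.
  Insert 4 (step 1): P = [4];  Q = [1]
  Insert 1 (step 2): P = [1] / [4];  Q = [1] / [2]
  Insert 3 (step 3): P = [1, 3] / [4];  Q = [1, 3] / [2]
  Insert 2 (step 4): P = [1, 2] / [3] / [4];  Q = [1, 3] / [2] / [4]
  Insert 7 (step 5): P = [1, 2, 7] / [3] / [4];  Q = [1, 3, 5] / [2] / [4]
  Insert 5 (step 6): P = [1, 2, 5] / [3, 7] / [4];  Q = [1, 3, 5] / [2, 6] / [4]
  Insert 6 (step 7): P = [1, 2, 5, 6] / [3, 7] / [4];  Q = [1, 3, 5, 7] / [2, 6] / [4]
Final shape: (4, 2, 1).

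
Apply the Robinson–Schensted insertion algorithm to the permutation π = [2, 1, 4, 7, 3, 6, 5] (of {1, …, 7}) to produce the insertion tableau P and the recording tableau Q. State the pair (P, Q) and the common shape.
P = [1, 3, 5] / [2, 4, 6] / [7];  Q = [1, 3, 4] / [2, 5, 6] / [7];  common shape = (3, 3, 1)

Row-insert the values π_1, π_2, … into P one at a time, bumping the leftmost entry strictly greater than the inserted value down to the next row. The recording tableau Q records, in position (i, j), the step at which that cell was added to P.
  Insert 2 (step 1): P = [2];  Q = [1]
  Insert 1 (step 2): P = [1] / [2];  Q = [1] / [2]
  Insert 4 (step 3): P = [1, 4] / [2];  Q = [1, 3] / [2]
  Insert 7 (step 4): P = [1, 4, 7] / [2];  Q = [1, 3, 4] / [2]
  Insert 3 (step 5): P = [1, 3, 7] / [2, 4];  Q = [1, 3, 4] / [2, 5]
  Insert 6 (step 6): P = [1, 3, 6] / [2, 4, 7];  Q = [1, 3, 4] / [2, 5, 6]
  Insert 5 (step 7): P = [1, 3, 5] / [2, 4, 6] / [7];  Q = [1, 3, 4] / [2, 5, 6] / [7]
Final shape: (3, 3, 1).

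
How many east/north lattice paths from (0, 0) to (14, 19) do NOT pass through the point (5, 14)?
Number of paths = 795529944

Total paths from (0, 0) to (14, 19): C(33, 14) = 818809200. Paths through (5, 14): (paths (0, 0) → (5, 14)) × (paths (5, 14) → (14, 19)) = C(19, 5) · C(14, 9) = 11628 · 2002 = 23279256. Avoidance count = 818809200 − 23279256 = 795529944.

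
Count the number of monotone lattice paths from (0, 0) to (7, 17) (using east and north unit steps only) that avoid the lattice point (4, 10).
Number of paths = 225984

Total paths from (0, 0) to (7, 17): C(24, 7) = 346104. Paths through (4, 10): (paths (0, 0) → (4, 10)) × (paths (4, 10) → (7, 17)) = C(14, 4) · C(10, 3) = 1001 · 120 = 120120. Avoidance count = 346104 − 120120 = 225984.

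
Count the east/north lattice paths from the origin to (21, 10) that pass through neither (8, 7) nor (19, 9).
Number of paths = 21533655

Inclusion–exclusion. Total paths: C(31, 21) = 44352165. Through P₁: C(15, 8)·C(16, 13) = 3603600. Through P₂: C(28, 19)·C(3, 2) = 20720700. Since P₁ is strictly southwest of P₂, a monotone path through both must visit P₁ then P₂; paths through both = C(15, 8)·C(13, 11)·C(3, 2) = 1505790. Avoid both = 44352165 − 3603600 − 20720700 + 1505790 = 21533655.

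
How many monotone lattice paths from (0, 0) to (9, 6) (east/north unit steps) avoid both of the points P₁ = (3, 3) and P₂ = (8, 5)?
Number of paths = 1591

Inclusion–exclusion. Total paths: C(15, 9) = 5005. Through P₁: C(6, 3)·C(9, 6) = 1680. Through P₂: C(13, 8)·C(2, 1) = 2574. Since P₁ is strictly southwest of P₂, a monotone path through both must visit P₁ then P₂; paths through both = C(6, 3)·C(7, 5)·C(2, 1) = 840. Avoid both = 5005 − 1680 − 2574 + 840 = 1591.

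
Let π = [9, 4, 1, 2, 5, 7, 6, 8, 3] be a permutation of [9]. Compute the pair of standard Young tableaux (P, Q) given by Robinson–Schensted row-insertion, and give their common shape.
P = [1, 2, 3, 6, 8] / [4, 5] / [7] / [9];  Q = [1, 4, 5, 6, 8] / [2, 7] / [3] / [9];  common shape = (5, 2, 1, 1)

Row-insert the values π_1, π_2, … into P one at a time, bumping the leftmost entry strictly greater than the inserted value down to the next row. The recording tableau Q records, in position (i, j), the step at which that cell was added to P.
  Insert 9 (step 1): P = [9];  Q = [1]
  Insert 4 (step 2): P = [4] / [9];  Q = [1] / [2]
  Insert 1 (step 3): P = [1] / [4] / [9];  Q = [1] / [2] / [3]
  Insert 2 (step 4): P = [1, 2] / [4] / [9];  Q = [1, 4] / [2] / [3]
  Insert 5 (step 5): P = [1, 2, 5] / [4] / [9];  Q = [1, 4, 5] / [2] / [3]
  Insert 7 (step 6): P = [1, 2, 5, 7] / [4] / [9];  Q = [1, 4, 5, 6] / [2] / [3]
  Insert 6 (step 7): P = [1, 2, 5, 6] / [4, 7] / [9];  Q = [1, 4, 5, 6] / [2, 7] / [3]
  Insert 8 (step 8): P = [1, 2, 5, 6, 8] / [4, 7] / [9];  Q = [1, 4, 5, 6, 8] / [2, 7] / [3]
  Insert 3 (step 9): P = [1, 2, 3, 6, 8] / [4, 5] / [7] / [9];  Q = [1, 4, 5, 6, 8] / [2, 7] / [3] / [9]
Final shape: (5, 2, 1, 1).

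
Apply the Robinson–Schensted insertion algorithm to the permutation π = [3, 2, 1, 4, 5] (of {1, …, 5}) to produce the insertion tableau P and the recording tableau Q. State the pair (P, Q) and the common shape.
P = [1, 4, 5] / [2] / [3];  Q = [1, 4, 5] / [2] / [3];  common shape = (3, 1, 1)

Row-insert the values π_1, π_2, … into P one at a time, bumping the leftmost entry strictly greater than the inserted value down to the next row. The recording tableau Q records, in position (i, j), the step at which that cell was added to P.
  Insert 3 (step 1): P = [3];  Q = [1]
  Insert 2 (step 2): P = [2] / [3];  Q = [1] / [2]
  Insert 1 (step 3): P = [1] / [2] / [3];  Q = [1] / [2] / [3]
  Insert 4 (step 4): P = [1, 4] / [2] / [3];  Q = [1, 4] / [2] / [3]
  Insert 5 (step 5): P = [1, 4, 5] / [2] / [3];  Q = [1, 4, 5] / [2] / [3]
Final shape: (3, 1, 1).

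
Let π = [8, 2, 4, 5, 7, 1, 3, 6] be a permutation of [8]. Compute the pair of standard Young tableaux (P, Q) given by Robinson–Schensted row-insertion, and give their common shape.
P = [1, 3, 5, 6] / [2, 4, 7] / [8];  Q = [1, 3, 4, 5] / [2, 7, 8] / [6];  common shape = (4, 3, 1)

Row-insert the values π_1, π_2, … into P one at a time, bumping the leftmost entry strictly greater than the inserted value down to the next row. The recording tableau Q records, in position (i, j), the step at which that cell was added to P.
  Insert 8 (step 1): P = [8];  Q = [1]
  Insert 2 (step 2): P = [2] / [8];  Q = [1] / [2]
  Insert 4 (step 3): P = [2, 4] / [8];  Q = [1, 3] / [2]
  Insert 5 (step 4): P = [2, 4, 5] / [8];  Q = [1, 3, 4] / [2]
  Insert 7 (step 5): P = [2, 4, 5, 7] / [8];  Q = [1, 3, 4, 5] / [2]
  Insert 1 (step 6): P = [1, 4, 5, 7] / [2] / [8];  Q = [1, 3, 4, 5] / [2] / [6]
  Insert 3 (step 7): P = [1, 3, 5, 7] / [2, 4] / [8];  Q = [1, 3, 4, 5] / [2, 7] / [6]
  Insert 6 (step 8): P = [1, 3, 5, 6] / [2, 4, 7] / [8];  Q = [1, 3, 4, 5] / [2, 7, 8] / [6]
Final shape: (4, 3, 1).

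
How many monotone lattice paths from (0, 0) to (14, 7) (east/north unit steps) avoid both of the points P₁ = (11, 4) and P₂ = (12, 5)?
Number of paths = 68232

Inclusion–exclusion. Total paths: C(21, 14) = 116280. Through P₁: C(15, 11)·C(6, 3) = 27300. Through P₂: C(17, 12)·C(4, 2) = 37128. Since P₁ is strictly southwest of P₂, a monotone path through both must visit P₁ then P₂; paths through both = C(15, 11)·C(2, 1)·C(4, 2) = 16380. Avoid both = 116280 − 27300 − 37128 + 16380 = 68232.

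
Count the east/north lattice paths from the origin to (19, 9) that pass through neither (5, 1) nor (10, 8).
Number of paths = 4598220

Inclusion–exclusion. Total paths: C(28, 19) = 6906900. Through P₁: C(6, 5)·C(22, 14) = 1918620. Through P₂: C(18, 10)·C(10, 9) = 437580. Since P₁ is strictly southwest of P₂, a monotone path through both must visit P₁ then P₂; paths through both = C(6, 5)·C(12, 5)·C(10, 9) = 47520. Avoid both = 6906900 − 1918620 − 437580 + 47520 = 4598220.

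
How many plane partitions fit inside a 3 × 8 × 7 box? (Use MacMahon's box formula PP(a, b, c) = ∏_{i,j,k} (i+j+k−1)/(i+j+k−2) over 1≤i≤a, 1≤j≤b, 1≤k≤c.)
PP(3, 8, 7) = 4971151900

Evaluate the triple product over i = 1..3, j = 1..8, k = 1..7. The factors are (2/1) · (3/2) · (4/3) · (5/4) · (6/5) · (7/6) · (8/7) · (3/2) · … (168 factors total). The numerators and denominators telescope so the product is an integer; carrying out the multiplication exactly gives PP(3, 8, 7) = 4971151900.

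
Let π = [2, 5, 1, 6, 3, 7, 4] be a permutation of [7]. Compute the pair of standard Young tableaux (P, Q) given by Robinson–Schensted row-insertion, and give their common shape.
P = [1, 3, 4, 7] / [2, 5, 6];  Q = [1, 2, 4, 6] / [3, 5, 7];  common shape = (4, 3)

Row-insert the values π_1, π_2, … into P one at a time, bumping the leftmost entry strictly greater than the inserted value down to the next row. The recording tableau Q records, in position (i, j), the step at which that cell was added to P.
  Insert 2 (step 1): P = [2];  Q = [1]
  Insert 5 (step 2): P = [2, 5];  Q = [1, 2]
  Insert 1 (step 3): P = [1, 5] / [2];  Q = [1, 2] / [3]
  Insert 6 (step 4): P = [1, 5, 6] / [2];  Q = [1, 2, 4] / [3]
  Insert 3 (step 5): P = [1, 3, 6] / [2, 5];  Q = [1, 2, 4] / [3, 5]
  Insert 7 (step 6): P = [1, 3, 6, 7] / [2, 5];  Q = [1, 2, 4, 6] / [3, 5]
  Insert 4 (step 7): P = [1, 3, 4, 7] / [2, 5, 6];  Q = [1, 2, 4, 6] / [3, 5, 7]
Final shape: (4, 3).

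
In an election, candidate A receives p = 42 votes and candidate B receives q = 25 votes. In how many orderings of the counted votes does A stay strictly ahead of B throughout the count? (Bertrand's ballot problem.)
Strict-lead orderings = 424618798185894312

Total orderings of the 67 votes with 42 for A: C(67, 42) = 1673497616379701112. By the Bertrand ballot formula (Cycle Lemma / reflection principle), the number of orderings in which A is strictly ahead of B throughout is (p − q)/(p + q) · C(p + q, p) = (42 − 25)/(42 + 25) · 1673497616379701112 = 424618798185894312.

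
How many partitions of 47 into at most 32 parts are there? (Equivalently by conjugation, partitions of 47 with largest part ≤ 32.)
p(47, parts ≤ 32) = 124246

Use the recurrence p(n, m) = p(n, m−1) + p(n−m, m): either the largest part is < m (count p(n, m−1)) or the largest part is exactly m (remove one copy of m, count p(n−m, m)). With p(0, ·) = 1 this gives p(47, parts ≤ 32) = 124246. (By conjugating Young diagrams, this also counts partitions of 47 into at most 32 parts.)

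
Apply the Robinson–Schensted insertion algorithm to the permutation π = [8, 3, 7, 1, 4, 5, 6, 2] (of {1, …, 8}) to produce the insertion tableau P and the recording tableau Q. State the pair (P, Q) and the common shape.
P = [1, 2, 5, 6] / [3, 4] / [7] / [8];  Q = [1, 3, 6, 7] / [2, 5] / [4] / [8];  common shape = (4, 2, 1, 1)

Row-insert the values π_1, π_2, … into P one at a time, bumping the leftmost entry strictly greater than the inserted value down to the next row. The recording tableau Q records, in position (i, j), the step at which that cell was added to P.
  Insert 8 (step 1): P = [8];  Q = [1]
  Insert 3 (step 2): P = [3] / [8];  Q = [1] / [2]
  Insert 7 (step 3): P = [3, 7] / [8];  Q = [1, 3] / [2]
  Insert 1 (step 4): P = [1, 7] / [3] / [8];  Q = [1, 3] / [2] / [4]
  Insert 4 (step 5): P = [1, 4] / [3, 7] / [8];  Q = [1, 3] / [2, 5] / [4]
  Insert 5 (step 6): P = [1, 4, 5] / [3, 7] / [8];  Q = [1, 3, 6] / [2, 5] / [4]
  Insert 6 (step 7): P = [1, 4, 5, 6] / [3, 7] / [8];  Q = [1, 3, 6, 7] / [2, 5] / [4]
  Insert 2 (step 8): P = [1, 2, 5, 6] / [3, 4] / [7] / [8];  Q = [1, 3, 6, 7] / [2, 5] / [4] / [8]
Final shape: (4, 2, 1, 1).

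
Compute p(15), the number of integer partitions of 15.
p(15) = 176

Compute p(n) via the recurrence p(n, m) = p(n, m−1) + p(n−m, m), where p(n, m) counts partitions of n with all parts ≤ m and p(n) = p(n, n). The base cases are p(0, m) = 1 and p(n, 0) = 0 for n > 0. Filling the table yields p(15) = 176. (Euler's pentagonal recurrence is an alternative.)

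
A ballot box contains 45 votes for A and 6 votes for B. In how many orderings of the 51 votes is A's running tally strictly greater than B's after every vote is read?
Strict-lead orderings = 13771940

Total orderings of the 51 votes with 45 for A: C(51, 45) = 18009460. By the Bertrand ballot formula (Cycle Lemma / reflection principle), the number of orderings in which A is strictly ahead of B throughout is (p − q)/(p + q) · C(p + q, p) = (45 − 6)/(45 + 6) · 18009460 = 13771940.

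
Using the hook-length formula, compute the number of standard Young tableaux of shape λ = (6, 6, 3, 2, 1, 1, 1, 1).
# SYT of shape (6, 6, 3, 2, 1, 1, 1, 1) = 391718250

Hook-length formula: f^λ = n! / Π hook(c), product over all cells c of the Young diagram. For λ = (6, 6, 3, 2, 1, 1, 1, 1), n = 21 boxes. Hook lengths by row (left-to-right, top-to-bottom): [13, 8, 6, 4, 3, 2]; [12, 7, 5, 3, 2, 1]; [8, 3, 1]; [6, 1]; [4]; [3]; [2]; [1]. Product of hooks = 130427781120. So f^λ = 21! / 130427781120 = 51090942171709440000 / 130427781120 = 391718250.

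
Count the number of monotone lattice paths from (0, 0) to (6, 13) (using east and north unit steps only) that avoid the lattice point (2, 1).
Number of paths = 21672

Total paths from (0, 0) to (6, 13): C(19, 6) = 27132. Paths through (2, 1): (paths (0, 0) → (2, 1)) × (paths (2, 1) → (6, 13)) = C(3, 2) · C(16, 4) = 3 · 1820 = 5460. Avoidance count = 27132 − 5460 = 21672.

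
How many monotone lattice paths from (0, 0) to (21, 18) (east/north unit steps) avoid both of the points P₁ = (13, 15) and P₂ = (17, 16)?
Number of paths = 41487302940

Inclusion–exclusion. Total paths: C(39, 21) = 62359143990. Through P₁: C(28, 13)·C(11, 8) = 6177956400. Through P₂: C(33, 17)·C(6, 4) = 17502046650. Since P₁ is strictly southwest of P₂, a monotone path through both must visit P₁ then P₂; paths through both = C(28, 13)·C(5, 4)·C(6, 4) = 2808162000. Avoid both = 62359143990 − 6177956400 − 17502046650 + 2808162000 = 41487302940.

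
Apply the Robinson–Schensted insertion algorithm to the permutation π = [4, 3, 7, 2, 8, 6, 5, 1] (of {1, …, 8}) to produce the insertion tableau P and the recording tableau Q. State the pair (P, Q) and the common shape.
P = [1, 5, 8] / [2, 6] / [3, 7] / [4];  Q = [1, 3, 5] / [2, 6] / [4, 7] / [8];  common shape = (3, 2, 2, 1)

Row-insert the values π_1, π_2, … into P one at a time, bumping the leftmost entry strictly greater than the inserted value down to the next row. The recording tableau Q records, in position (i, j), the step at which that cell was added to P.
  Insert 4 (step 1): P = [4];  Q = [1]
  Insert 3 (step 2): P = [3] / [4];  Q = [1] / [2]
  Insert 7 (step 3): P = [3, 7] / [4];  Q = [1, 3] / [2]
  Insert 2 (step 4): P = [2, 7] / [3] / [4];  Q = [1, 3] / [2] / [4]
  Insert 8 (step 5): P = [2, 7, 8] / [3] / [4];  Q = [1, 3, 5] / [2] / [4]
  Insert 6 (step 6): P = [2, 6, 8] / [3, 7] / [4];  Q = [1, 3, 5] / [2, 6] / [4]
  Insert 5 (step 7): P = [2, 5, 8] / [3, 6] / [4, 7];  Q = [1, 3, 5] / [2, 6] / [4, 7]
  Insert 1 (step 8): P = [1, 5, 8] / [2, 6] / [3, 7] / [4];  Q = [1, 3, 5] / [2, 6] / [4, 7] / [8]
Final shape: (3, 2, 2, 1).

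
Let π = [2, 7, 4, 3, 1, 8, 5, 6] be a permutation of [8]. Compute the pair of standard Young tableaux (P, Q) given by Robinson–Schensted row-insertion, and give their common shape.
P = [1, 3, 5, 6] / [2, 8] / [4] / [7];  Q = [1, 2, 6, 8] / [3, 7] / [4] / [5];  common shape = (4, 2, 1, 1)

Row-insert the values π_1, π_2, … into P one at a time, bumping the leftmost entry strictly greater than the inserted value down to the next row. The recording tableau Q records, in position (i, j), the step at which that cell was added to P.
  Insert 2 (step 1): P = [2];  Q = [1]
  Insert 7 (step 2): P = [2, 7];  Q = [1, 2]
  Insert 4 (step 3): P = [2, 4] / [7];  Q = [1, 2] / [3]
  Insert 3 (step 4): P = [2, 3] / [4] / [7];  Q = [1, 2] / [3] / [4]
  Insert 1 (step 5): P = [1, 3] / [2] / [4] / [7];  Q = [1, 2] / [3] / [4] / [5]
  Insert 8 (step 6): P = [1, 3, 8] / [2] / [4] / [7];  Q = [1, 2, 6] / [3] / [4] / [5]
  Insert 5 (step 7): P = [1, 3, 5] / [2, 8] / [4] / [7];  Q = [1, 2, 6] / [3, 7] / [4] / [5]
  Insert 6 (step 8): P = [1, 3, 5, 6] / [2, 8] / [4] / [7];  Q = [1, 2, 6, 8] / [3, 7] / [4] / [5]
Final shape: (4, 2, 1, 1).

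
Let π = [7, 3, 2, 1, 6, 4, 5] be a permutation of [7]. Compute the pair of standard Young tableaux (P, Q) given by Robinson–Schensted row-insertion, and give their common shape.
P = [1, 4, 5] / [2, 6] / [3] / [7];  Q = [1, 5, 7] / [2, 6] / [3] / [4];  common shape = (3, 2, 1, 1)

Row-insert the values π_1, π_2, … into P one at a time, bumping the leftmost entry strictly greater than the inserted value down to the next row. The recording tableau Q records, in position (i, j), the step at which that cell was added to P.
  Insert 7 (step 1): P = [7];  Q = [1]
  Insert 3 (step 2): P = [3] / [7];  Q = [1] / [2]
  Insert 2 (step 3): P = [2] / [3] / [7];  Q = [1] / [2] / [3]
  Insert 1 (step 4): P = [1] / [2] / [3] / [7];  Q = [1] / [2] / [3] / [4]
  Insert 6 (step 5): P = [1, 6] / [2] / [3] / [7];  Q = [1, 5] / [2] / [3] / [4]
  Insert 4 (step 6): P = [1, 4] / [2, 6] / [3] / [7];  Q = [1, 5] / [2, 6] / [3] / [4]
  Insert 5 (step 7): P = [1, 4, 5] / [2, 6] / [3] / [7];  Q = [1, 5, 7] / [2, 6] / [3] / [4]
Final shape: (3, 2, 1, 1).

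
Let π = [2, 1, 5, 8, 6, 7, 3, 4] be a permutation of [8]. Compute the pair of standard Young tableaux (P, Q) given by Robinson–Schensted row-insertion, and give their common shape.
P = [1, 3, 4, 7] / [2, 5, 6] / [8];  Q = [1, 3, 4, 6] / [2, 5, 8] / [7];  common shape = (4, 3, 1)

Row-insert the values π_1, π_2, … into P one at a time, bumping the leftmost entry strictly greater than the inserted value down to the next row. The recording tableau Q records, in position (i, j), the step at which that cell was added to P.
  Insert 2 (step 1): P = [2];  Q = [1]
  Insert 1 (step 2): P = [1] / [2];  Q = [1] / [2]
  Insert 5 (step 3): P = [1, 5] / [2];  Q = [1, 3] / [2]
  Insert 8 (step 4): P = [1, 5, 8] / [2];  Q = [1, 3, 4] / [2]
  Insert 6 (step 5): P = [1, 5, 6] / [2, 8];  Q = [1, 3, 4] / [2, 5]
  Insert 7 (step 6): P = [1, 5, 6, 7] / [2, 8];  Q = [1, 3, 4, 6] / [2, 5]
  Insert 3 (step 7): P = [1, 3, 6, 7] / [2, 5] / [8];  Q = [1, 3, 4, 6] / [2, 5] / [7]
  Insert 4 (step 8): P = [1, 3, 4, 7] / [2, 5, 6] / [8];  Q = [1, 3, 4, 6] / [2, 5, 8] / [7]
Final shape: (4, 3, 1).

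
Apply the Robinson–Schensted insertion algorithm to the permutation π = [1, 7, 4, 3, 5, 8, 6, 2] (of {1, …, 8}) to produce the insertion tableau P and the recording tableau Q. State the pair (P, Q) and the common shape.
P = [1, 2, 5, 6] / [3, 8] / [4] / [7];  Q = [1, 2, 5, 6] / [3, 7] / [4] / [8];  common shape = (4, 2, 1, 1)

Row-insert the values π_1, π_2, … into P one at a time, bumping the leftmost entry strictly greater than the inserted value down to the next row. The recording tableau Q records, in position (i, j), the step at which that cell was added to P.
  Insert 1 (step 1): P = [1];  Q = [1]
  Insert 7 (step 2): P = [1, 7];  Q = [1, 2]
  Insert 4 (step 3): P = [1, 4] / [7];  Q = [1, 2] / [3]
  Insert 3 (step 4): P = [1, 3] / [4] / [7];  Q = [1, 2] / [3] / [4]
  Insert 5 (step 5): P = [1, 3, 5] / [4] / [7];  Q = [1, 2, 5] / [3] / [4]
  Insert 8 (step 6): P = [1, 3, 5, 8] / [4] / [7];  Q = [1, 2, 5, 6] / [3] / [4]
  Insert 6 (step 7): P = [1, 3, 5, 6] / [4, 8] / [7];  Q = [1, 2, 5, 6] / [3, 7] / [4]
  Insert 2 (step 8): P = [1, 2, 5, 6] / [3, 8] / [4] / [7];  Q = [1, 2, 5, 6] / [3, 7] / [4] / [8]
Final shape: (4, 2, 1, 1).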